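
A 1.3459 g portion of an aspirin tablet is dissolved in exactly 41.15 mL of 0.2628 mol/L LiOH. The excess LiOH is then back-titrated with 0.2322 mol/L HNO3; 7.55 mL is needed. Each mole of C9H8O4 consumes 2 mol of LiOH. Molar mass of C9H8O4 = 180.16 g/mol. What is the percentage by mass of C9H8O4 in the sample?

Total n(LiOH) added = 0.2628 x 0.04115 = 0.01081 mol.
n(HNO3) used = 0.2322 x 0.007550 = 0.001753 mol, which equals the excess n(LiOH).
So n(LiOH) consumed by the sample = 0.01081 - 0.001753 = 0.009061 mol.
n(C9H8O4) = 0.009061 / 2 = 0.004531 mol.
mass C9H8O4 = 0.004531 x 180.16 = 0.8162 g, so %C9H8O4 = 0.8162/1.3459 x 100 = 60.6%.

60.6%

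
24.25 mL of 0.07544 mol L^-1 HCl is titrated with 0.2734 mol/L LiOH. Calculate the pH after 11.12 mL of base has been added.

12.53

n(acid) = 0.07544 x 0.02425 = 0.001829 mol; n(LiOH) added = 0.2734 x 0.01112 = 0.003040 mol.
Base is in excess by 0.003040 - 0.001829 = 0.001211 mol in a total volume of 0.03537 L.
[OH^-] = 0.001211/0.03537 = 0.03423 M, so pOH = 1.47 and pH = 14.00 - 1.47 = 12.53.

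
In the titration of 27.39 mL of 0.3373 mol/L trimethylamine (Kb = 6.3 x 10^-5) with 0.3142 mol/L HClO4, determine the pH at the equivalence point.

5.29

n((CH3)3N) = 0.3373 x 0.02739 = 0.009239 mol; V(HClO4) at equivalence = 0.009239/0.3142 = 0.02940 L.
At equivalence the base is fully converted to (CH3)3NH+; total volume = 0.05679 L, so [(CH3)3NH+] = 0.009239/0.05679 = 0.1627 M.
Ka((CH3)3NH+) = Kw/Kb = 1.0e-14 / 6.3 x 10^-5 = 1.59e-10.
[H^+] = sqrt(Ka x [(CH3)3NH+]) = sqrt(1.59e-10 x 0.1627) = 5.08e-6 M.
pH = -log(5.08e-6) = 5.29.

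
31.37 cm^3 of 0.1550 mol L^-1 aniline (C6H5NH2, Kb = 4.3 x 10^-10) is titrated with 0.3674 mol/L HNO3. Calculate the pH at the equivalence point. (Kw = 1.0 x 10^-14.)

n(C6H5NH2) = 0.1550 x 0.03137 = 0.004862 mol; V(HNO3) at equivalence = 0.004862/0.3674 = 0.01323 L.
At equivalence the base is fully converted to C6H5NH3+; total volume = 0.04460 L, so [C6H5NH3+] = 0.004862/0.04460 = 0.1090 M.
Ka(C6H5NH3+) = Kw/Kb = 1.0e-14 / 4.3 x 10^-10 = 2.33e-5.
[H^+] = sqrt(Ka x [C6H5NH3+]) = sqrt(2.33e-5 x 0.1090) = 0.00159 M.
pH = -log(0.00159) = 2.80.

2.80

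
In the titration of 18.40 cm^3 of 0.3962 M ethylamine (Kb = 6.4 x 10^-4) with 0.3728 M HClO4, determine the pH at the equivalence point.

n(C2H5NH2) = 0.3962 x 0.01840 = 0.007290 mol; V(HClO4) at equivalence = 0.007290/0.3728 = 0.01955 L.
At equivalence the base is fully converted to C2H5NH3+; total volume = 0.03795 L, so [C2H5NH3+] = 0.007290/0.03795 = 0.1921 M.
Ka(C2H5NH3+) = Kw/Kb = 1.0e-14 / 6.4 x 10^-4 = 1.56e-11.
[H^+] = sqrt(Ka x [C2H5NH3+]) = sqrt(1.56e-11 x 0.1921) = 1.73e-6 M.
pH = -log(1.73e-6) = 5.76.

5.76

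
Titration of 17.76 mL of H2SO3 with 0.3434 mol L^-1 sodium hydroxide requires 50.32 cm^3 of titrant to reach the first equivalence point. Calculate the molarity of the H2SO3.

n(NaOH) = 0.3434 x 0.05032 = 0.01728 mol.
At the first equivalence point, 1 mol OH^- react per mol H2SO3, so n(H2SO3) = 0.01728 / 1 = 0.01728 mol.
[H2SO3] = 0.01728 / 0.01776 L = 0.973 M.

0.973 M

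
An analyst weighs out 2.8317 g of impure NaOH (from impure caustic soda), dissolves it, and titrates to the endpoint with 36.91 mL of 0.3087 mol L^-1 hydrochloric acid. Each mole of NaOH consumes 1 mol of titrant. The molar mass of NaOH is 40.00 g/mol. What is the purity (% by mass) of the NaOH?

n(HCl) = 0.3087 x 0.03691 = 0.01139 mol.
n(NaOH) = 0.01139 / 1 = 0.01139 mol.
mass of NaOH = 0.01139 x 40.00 = 0.4558 g.
% purity = 0.4558 / 2.8317 x 100 = 16.1%.

16.1%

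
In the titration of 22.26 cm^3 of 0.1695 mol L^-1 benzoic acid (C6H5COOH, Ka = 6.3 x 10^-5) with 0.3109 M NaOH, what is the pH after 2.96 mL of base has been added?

3.71

Initial n(C6H5COOH) = 0.1695 x 0.02226 = 0.003773 mol.
n(NaOH) added = 0.3109 x 0.002960 = 0.0009203 mol, converting that many moles of C6H5COOH to C6H5COO-.
Remaining n(C6H5COOH) = 0.002853 mol; n(C6H5COO-) = 0.0009203 mol.
By Henderson-Hasselbalch, pH = pKa + log([A^-]/[HA]) = 4.20 + log(0.0009203/0.002853) = 4.20 + (-0.49) = 3.71.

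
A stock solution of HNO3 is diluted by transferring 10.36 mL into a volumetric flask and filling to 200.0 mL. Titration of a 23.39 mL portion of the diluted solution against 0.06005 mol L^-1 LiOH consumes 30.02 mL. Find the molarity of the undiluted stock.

n(LiOH) = 0.06005 x 0.03002 = 0.001803 mol.
n(HNO3) in the aliquot = 0.001803 mol.
[diluted HNO3] = 0.001803 / 0.02339 = 0.07707 M.
Dilution factor = 200.0/10.36 = 19.31, so [stock] = 0.07707 x 19.31 = 1.49 M.

1.49 M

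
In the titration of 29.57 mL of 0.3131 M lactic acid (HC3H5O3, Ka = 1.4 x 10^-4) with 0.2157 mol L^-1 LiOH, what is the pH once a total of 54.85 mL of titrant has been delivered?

12.48

n(acid) = 0.3131 x 0.02957 = 0.009258 mol; n(LiOH) added = 0.2157 x 0.05485 = 0.01183 mol.
Base is in excess by 0.01183 - 0.009258 = 0.002573 mol in a total volume of 0.08442 L.
[OH^-] = 0.002573/0.08442 = 0.03048 M, so pOH = 1.52 and pH = 14.00 - 1.52 = 12.48.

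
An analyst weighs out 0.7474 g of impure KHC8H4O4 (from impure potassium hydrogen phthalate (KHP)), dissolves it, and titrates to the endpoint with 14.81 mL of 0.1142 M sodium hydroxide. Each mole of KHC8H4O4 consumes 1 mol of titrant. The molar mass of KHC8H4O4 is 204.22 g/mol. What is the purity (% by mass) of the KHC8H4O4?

n(NaOH) = 0.1142 x 0.01481 = 0.001691 mol.
n(KHC8H4O4) = 0.001691 / 1 = 0.001691 mol.
mass of KHC8H4O4 = 0.001691 x 204.22 = 0.3454 g.
% purity = 0.3454 / 0.7474 x 100 = 46.2%.

46.2%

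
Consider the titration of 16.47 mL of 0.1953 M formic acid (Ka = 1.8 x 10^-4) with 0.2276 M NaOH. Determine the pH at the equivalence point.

n(HCOOH) = 0.1953 x 0.01647 = 0.003217 mol; V(NaOH) at equivalence = 0.003217/0.2276 = 0.01413 L.
At equivalence all the acid is converted to HCOO-; total volume = 0.01647 + 0.01413 = 0.03060 L, so [HCOO-] = 0.003217/0.03060 = 0.1051 M.
Kb = Kw/Ka = 1.0e-14 / 1.8 x 10^-4 = 5.56e-11.
[OH^-] = sqrt(Kb x [HCOO-]) = sqrt(5.56e-11 x 0.1051) = 2.42e-6 M.
pOH = 5.62, so pH = 14.00 - 5.62 = 8.38.

8.38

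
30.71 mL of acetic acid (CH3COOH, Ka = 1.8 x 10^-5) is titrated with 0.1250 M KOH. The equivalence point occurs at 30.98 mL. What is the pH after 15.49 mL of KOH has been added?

15.49 mL is exactly half the equivalence volume (30.98/2), i.e. the half-equivalence point.
There, n(HA) = n(A^-), so pH = pKa = -log(1.8 x 10^-5) = 4.74.

4.74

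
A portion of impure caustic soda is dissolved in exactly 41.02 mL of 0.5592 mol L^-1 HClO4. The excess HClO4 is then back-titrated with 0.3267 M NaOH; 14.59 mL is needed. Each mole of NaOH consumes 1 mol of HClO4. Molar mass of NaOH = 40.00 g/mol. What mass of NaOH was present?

0.727 g

Total n(HClO4) added = 0.5592 x 0.04102 = 0.02294 mol.
n(NaOH) used = 0.3267 x 0.01459 = 0.004767 mol, which equals the excess n(HClO4).
So n(HClO4) consumed by the sample = 0.02294 - 0.004767 = 0.01817 mol.
n(NaOH) = 0.01817 / 1 = 0.01817 mol.
mass = 0.01817 mol x 40.00 g/mol = 0.727 g.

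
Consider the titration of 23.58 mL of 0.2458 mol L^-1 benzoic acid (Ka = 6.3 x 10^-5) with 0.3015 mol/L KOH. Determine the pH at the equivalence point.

n(C6H5COOH) = 0.2458 x 0.02358 = 0.005796 mol; V(KOH) at equivalence = 0.005796/0.3015 = 0.01922 L.
At equivalence all the acid is converted to C6H5COO-; total volume = 0.02358 + 0.01922 = 0.04280 L, so [C6H5COO-] = 0.005796/0.04280 = 0.1354 M.
Kb = Kw/Ka = 1.0e-14 / 6.3 x 10^-5 = 1.59e-10.
[OH^-] = sqrt(Kb x [C6H5COO-]) = sqrt(1.59e-10 x 0.1354) = 4.64e-6 M.
pOH = 5.33, so pH = 14.00 - 5.33 = 8.67.

8.67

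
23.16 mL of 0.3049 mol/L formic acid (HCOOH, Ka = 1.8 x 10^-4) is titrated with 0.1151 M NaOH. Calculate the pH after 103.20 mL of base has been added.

n(acid) = 0.3049 x 0.02316 = 0.007061 mol; n(NaOH) added = 0.1151 x 0.1032 = 0.01188 mol.
Base is in excess by 0.01188 - 0.007061 = 0.004817 mol in a total volume of 0.1264 L.
[OH^-] = 0.004817/0.1264 = 0.03812 M, so pOH = 1.42 and pH = 14.00 - 1.42 = 12.58.

12.58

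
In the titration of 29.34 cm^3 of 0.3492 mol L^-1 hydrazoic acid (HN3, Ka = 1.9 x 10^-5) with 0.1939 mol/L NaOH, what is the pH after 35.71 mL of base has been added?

Initial n(HN3) = 0.3492 x 0.02934 = 0.01025 mol.
n(NaOH) added = 0.1939 x 0.03571 = 0.006924 mol, converting that many moles of HN3 to N3-.
Remaining n(HN3) = 0.003321 mol; n(N3-) = 0.006924 mol.
By Henderson-Hasselbalch, pH = pKa + log([A^-]/[HA]) = 4.72 + log(0.006924/0.003321) = 4.72 + (+0.32) = 5.04.

5.04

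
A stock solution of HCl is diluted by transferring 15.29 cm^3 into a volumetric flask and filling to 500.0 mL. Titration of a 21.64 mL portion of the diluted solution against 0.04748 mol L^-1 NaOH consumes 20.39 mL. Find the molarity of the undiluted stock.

n(NaOH) = 0.04748 x 0.02039 = 0.0009681 mol.
n(HCl) in the aliquot = 0.0009681 mol.
[diluted HCl] = 0.0009681 / 0.02164 = 0.04474 M.
Dilution factor = 500.0/15.29 = 32.70, so [stock] = 0.04474 x 32.70 = 1.46 M.

1.46 M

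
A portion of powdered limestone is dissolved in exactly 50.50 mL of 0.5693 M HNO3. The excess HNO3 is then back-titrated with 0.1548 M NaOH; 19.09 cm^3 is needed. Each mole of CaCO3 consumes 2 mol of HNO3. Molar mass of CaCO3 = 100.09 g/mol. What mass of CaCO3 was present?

1.29 g

Total n(HNO3) added = 0.5693 x 0.05050 = 0.02875 mol.
n(NaOH) used = 0.1548 x 0.01909 = 0.002955 mol, which equals the excess n(HNO3).
So n(HNO3) consumed by the sample = 0.02875 - 0.002955 = 0.02579 mol.
n(CaCO3) = 0.02579 / 2 = 0.01290 mol.
mass = 0.01290 mol x 100.09 g/mol = 1.29 g.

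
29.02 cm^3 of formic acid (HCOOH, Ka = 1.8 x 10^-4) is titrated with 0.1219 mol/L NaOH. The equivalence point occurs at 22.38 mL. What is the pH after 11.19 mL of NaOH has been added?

11.19 mL is exactly half the equivalence volume (22.38/2), i.e. the half-equivalence point.
There, n(HA) = n(A^-), so pH = pKa = -log(1.8 x 10^-4) = 3.74.

3.74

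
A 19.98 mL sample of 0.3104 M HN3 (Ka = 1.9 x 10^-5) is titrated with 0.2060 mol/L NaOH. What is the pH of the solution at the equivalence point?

n(HN3) = 0.3104 x 0.01998 = 0.006202 mol; V(NaOH) at equivalence = 0.006202/0.2060 = 0.03011 L.
At equivalence all the acid is converted to N3-; total volume = 0.01998 + 0.03011 = 0.05009 L, so [N3-] = 0.006202/0.05009 = 0.1238 M.
Kb = Kw/Ka = 1.0e-14 / 1.9 x 10^-5 = 5.26e-10.
[OH^-] = sqrt(Kb x [N3-]) = sqrt(5.26e-10 x 0.1238) = 8.07e-6 M.
pOH = 5.09, so pH = 14.00 - 5.09 = 8.91.

8.91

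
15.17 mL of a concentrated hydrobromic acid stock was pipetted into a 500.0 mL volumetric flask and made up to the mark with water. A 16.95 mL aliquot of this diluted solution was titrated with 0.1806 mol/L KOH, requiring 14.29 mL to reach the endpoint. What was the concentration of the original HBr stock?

5.02 M

n(KOH) = 0.1806 x 0.01429 = 0.002581 mol.
n(HBr) in the aliquot = 0.002581 mol.
[diluted HBr] = 0.002581 / 0.01695 = 0.1523 M.
Dilution factor = 500.0/15.17 = 32.96, so [stock] = 0.1523 x 32.96 = 5.02 M.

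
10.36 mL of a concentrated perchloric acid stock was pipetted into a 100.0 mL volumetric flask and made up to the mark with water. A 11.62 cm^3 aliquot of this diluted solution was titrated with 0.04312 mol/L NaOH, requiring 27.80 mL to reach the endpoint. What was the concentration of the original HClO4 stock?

0.996 M

n(NaOH) = 0.04312 x 0.02780 = 0.001199 mol.
n(HClO4) in the aliquot = 0.001199 mol.
[diluted HClO4] = 0.001199 / 0.01162 = 0.1032 M.
Dilution factor = 100.0/10.36 = 9.653, so [stock] = 0.1032 x 9.653 = 0.996 M.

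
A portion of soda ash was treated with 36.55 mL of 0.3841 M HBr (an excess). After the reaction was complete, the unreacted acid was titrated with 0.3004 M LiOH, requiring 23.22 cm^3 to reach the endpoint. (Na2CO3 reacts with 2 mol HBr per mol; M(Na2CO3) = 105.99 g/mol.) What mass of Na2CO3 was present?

0.374 g

Total n(HBr) added = 0.3841 x 0.03655 = 0.01404 mol.
n(LiOH) used = 0.3004 x 0.02322 = 0.006975 mol, which equals the excess n(HBr).
So n(HBr) consumed by the sample = 0.01404 - 0.006975 = 0.007064 mol.
n(Na2CO3) = 0.007064 / 2 = 0.003532 mol.
mass = 0.003532 mol x 105.99 g/mol = 0.374 g.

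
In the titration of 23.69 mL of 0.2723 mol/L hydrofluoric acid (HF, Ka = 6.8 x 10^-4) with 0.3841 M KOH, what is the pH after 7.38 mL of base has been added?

Initial n(HF) = 0.2723 x 0.02369 = 0.006451 mol.
n(KOH) added = 0.3841 x 0.007380 = 0.002835 mol, converting that many moles of HF to F-.
Remaining n(HF) = 0.003616 mol; n(F-) = 0.002835 mol.
By Henderson-Hasselbalch, pH = pKa + log([A^-]/[HA]) = 3.17 + log(0.002835/0.003616) = 3.17 + (-0.11) = 3.06.

3.06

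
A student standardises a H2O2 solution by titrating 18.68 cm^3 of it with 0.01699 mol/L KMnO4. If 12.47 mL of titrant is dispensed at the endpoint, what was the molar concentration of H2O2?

0.0284 M

n(KMnO4) = 0.01699 x 0.01247 = 0.0002119 mol.
From the balanced equation, 2 mol KMnO4 reacts with 5 mol H2O2, so n(H2O2) = 0.0002119 x 5/2 = 0.0005297 mol.
[H2O2] = 0.0005297 / 0.01868 L = 0.0284 M.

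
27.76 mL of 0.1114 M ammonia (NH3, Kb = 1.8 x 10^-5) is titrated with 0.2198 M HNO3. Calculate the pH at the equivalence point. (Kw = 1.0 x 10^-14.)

n(NH3) = 0.1114 x 0.02776 = 0.003092 mol; V(HNO3) at equivalence = 0.003092/0.2198 = 0.01407 L.
At equivalence the base is fully converted to NH4+; total volume = 0.04183 L, so [NH4+] = 0.003092/0.04183 = 0.07393 M.
Ka(NH4+) = Kw/Kb = 1.0e-14 / 1.8 x 10^-5 = 5.56e-10.
[H^+] = sqrt(Ka x [NH4+]) = sqrt(5.56e-10 x 0.07393) = 6.41e-6 M.
pH = -log(6.41e-6) = 5.19.

5.19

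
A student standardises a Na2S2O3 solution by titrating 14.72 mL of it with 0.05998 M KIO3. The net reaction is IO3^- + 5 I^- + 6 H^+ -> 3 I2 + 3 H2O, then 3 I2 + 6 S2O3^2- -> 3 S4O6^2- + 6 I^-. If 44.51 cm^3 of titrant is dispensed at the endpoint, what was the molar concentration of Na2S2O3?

1.09 M

n(KIO3) = 0.05998 x 0.04451 = 0.002670 mol.
From the balanced equation, 1 mol KIO3 reacts with 6 mol Na2S2O3, so n(Na2S2O3) = 0.002670 x 6/1 = 0.01602 mol.
[Na2S2O3] = 0.01602 / 0.01472 L = 1.09 M.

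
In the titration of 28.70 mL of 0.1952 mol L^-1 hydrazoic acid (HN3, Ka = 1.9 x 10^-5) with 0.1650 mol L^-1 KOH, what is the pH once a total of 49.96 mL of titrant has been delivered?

n(acid) = 0.1952 x 0.02870 = 0.005602 mol; n(KOH) added = 0.1650 x 0.04996 = 0.008243 mol.
Base is in excess by 0.008243 - 0.005602 = 0.002641 mol in a total volume of 0.07866 L.
[OH^-] = 0.002641/0.07866 = 0.03358 M, so pOH = 1.47 and pH = 14.00 - 1.47 = 12.53.

12.53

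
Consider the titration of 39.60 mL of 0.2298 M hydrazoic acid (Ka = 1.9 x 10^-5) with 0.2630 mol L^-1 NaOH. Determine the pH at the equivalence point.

8.90

n(HN3) = 0.2298 x 0.03960 = 0.009100 mol; V(NaOH) at equivalence = 0.009100/0.2630 = 0.03460 L.
At equivalence all the acid is converted to N3-; total volume = 0.03960 + 0.03460 = 0.07420 L, so [N3-] = 0.009100/0.07420 = 0.1226 M.
Kb = Kw/Ka = 1.0e-14 / 1.9 x 10^-5 = 5.26e-10.
[OH^-] = sqrt(Kb x [N3-]) = sqrt(5.26e-10 x 0.1226) = 8.03e-6 M.
pOH = 5.10, so pH = 14.00 - 5.10 = 8.90.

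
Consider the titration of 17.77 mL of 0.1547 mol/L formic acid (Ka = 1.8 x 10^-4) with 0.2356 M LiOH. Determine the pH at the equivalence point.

8.36

n(HCOOH) = 0.1547 x 0.01777 = 0.002749 mol; V(LiOH) at equivalence = 0.002749/0.2356 = 0.01167 L.
At equivalence all the acid is converted to HCOO-; total volume = 0.01777 + 0.01167 = 0.02944 L, so [HCOO-] = 0.002749/0.02944 = 0.09338 M.
Kb = Kw/Ka = 1.0e-14 / 1.8 x 10^-4 = 5.56e-11.
[OH^-] = sqrt(Kb x [HCOO-]) = sqrt(5.56e-11 x 0.09338) = 2.28e-6 M.
pOH = 5.64, so pH = 14.00 - 5.64 = 8.36.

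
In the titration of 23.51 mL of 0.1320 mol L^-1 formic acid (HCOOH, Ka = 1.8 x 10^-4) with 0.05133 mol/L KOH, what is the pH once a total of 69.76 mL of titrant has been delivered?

11.71

n(acid) = 0.1320 x 0.02351 = 0.003103 mol; n(KOH) added = 0.05133 x 0.06976 = 0.003581 mol.
Base is in excess by 0.003581 - 0.003103 = 0.0004775 mol in a total volume of 0.09327 L.
[OH^-] = 0.0004775/0.09327 = 0.005119 M, so pOH = 2.29 and pH = 14.00 - 2.29 = 11.71.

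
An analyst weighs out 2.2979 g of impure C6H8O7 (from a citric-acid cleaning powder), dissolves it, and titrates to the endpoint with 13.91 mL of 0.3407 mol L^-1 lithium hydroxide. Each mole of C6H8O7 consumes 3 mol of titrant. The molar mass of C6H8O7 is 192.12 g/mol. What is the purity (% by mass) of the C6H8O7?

13.2%

n(LiOH) = 0.3407 x 0.01391 = 0.004739 mol.
n(C6H8O7) = 0.004739 / 3 = 0.001580 mol.
mass of C6H8O7 = 0.001580 x 192.12 = 0.3035 g.
% purity = 0.3035 / 2.2979 x 100 = 13.2%.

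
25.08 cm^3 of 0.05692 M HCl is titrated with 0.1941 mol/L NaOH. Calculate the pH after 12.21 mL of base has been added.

n(acid) = 0.05692 x 0.02508 = 0.001428 mol; n(NaOH) added = 0.1941 x 0.01221 = 0.002370 mol.
Base is in excess by 0.002370 - 0.001428 = 0.0009424 mol in a total volume of 0.03729 L.
[OH^-] = 0.0009424/0.03729 = 0.02527 M, so pOH = 1.60 and pH = 14.00 - 1.60 = 12.40.

12.40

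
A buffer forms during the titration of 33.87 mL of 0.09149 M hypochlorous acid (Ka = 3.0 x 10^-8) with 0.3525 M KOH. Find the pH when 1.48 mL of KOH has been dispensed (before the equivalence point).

6.83

Initial n(HClO) = 0.09149 x 0.03387 = 0.003099 mol.
n(KOH) added = 0.3525 x 0.001480 = 0.0005217 mol, converting that many moles of HClO to ClO-.
Remaining n(HClO) = 0.002577 mol; n(ClO-) = 0.0005217 mol.
By Henderson-Hasselbalch, pH = pKa + log([A^-]/[HA]) = 7.52 + log(0.0005217/0.002577) = 7.52 + (-0.69) = 6.83.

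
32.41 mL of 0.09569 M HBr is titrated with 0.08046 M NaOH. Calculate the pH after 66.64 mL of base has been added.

n(acid) = 0.09569 x 0.03241 = 0.003101 mol; n(NaOH) added = 0.08046 x 0.06664 = 0.005362 mol.
Base is in excess by 0.005362 - 0.003101 = 0.002261 mol in a total volume of 0.09905 L.
[OH^-] = 0.002261/0.09905 = 0.02282 M, so pOH = 1.64 and pH = 14.00 - 1.64 = 12.36.

12.36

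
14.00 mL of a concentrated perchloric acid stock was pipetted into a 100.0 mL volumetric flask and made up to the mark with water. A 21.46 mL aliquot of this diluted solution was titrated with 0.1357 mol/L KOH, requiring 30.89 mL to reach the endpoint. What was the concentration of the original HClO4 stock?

1.40 M

n(KOH) = 0.1357 x 0.03089 = 0.004192 mol.
n(HClO4) in the aliquot = 0.004192 mol.
[diluted HClO4] = 0.004192 / 0.02146 = 0.1953 M.
Dilution factor = 100.0/14.00 = 7.143, so [stock] = 0.1953 x 7.143 = 1.40 M.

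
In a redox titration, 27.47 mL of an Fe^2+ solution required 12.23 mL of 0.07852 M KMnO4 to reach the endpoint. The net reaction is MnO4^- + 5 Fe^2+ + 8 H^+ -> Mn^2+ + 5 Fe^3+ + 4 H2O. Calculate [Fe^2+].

0.175 M

n(KMnO4) = 0.07852 x 0.01223 = 0.0009603 mol.
From the balanced equation, 1 mol KMnO4 reacts with 5 mol Fe^2+, so n(Fe^2+) = 0.0009603 x 5/1 = 0.004801 mol.
[Fe^2+] = 0.004801 / 0.02747 L = 0.175 M.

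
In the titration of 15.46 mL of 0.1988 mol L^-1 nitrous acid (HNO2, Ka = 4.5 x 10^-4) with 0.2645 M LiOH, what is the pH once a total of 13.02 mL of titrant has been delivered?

n(acid) = 0.1988 x 0.01546 = 0.003073 mol; n(LiOH) added = 0.2645 x 0.01302 = 0.003444 mol.
Base is in excess by 0.003444 - 0.003073 = 0.0003703 mol in a total volume of 0.02848 L.
[OH^-] = 0.0003703/0.02848 = 0.01300 M, so pOH = 1.89 and pH = 14.00 - 1.89 = 12.11.

12.11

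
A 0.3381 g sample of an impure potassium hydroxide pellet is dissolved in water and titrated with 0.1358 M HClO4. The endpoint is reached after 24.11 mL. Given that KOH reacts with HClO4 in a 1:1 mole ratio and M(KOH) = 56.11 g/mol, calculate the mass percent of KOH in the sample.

n(HClO4) = 0.1358 x 0.02411 = 0.003274 mol.
n(KOH) = 0.003274 / 1 = 0.003274 mol.
mass of KOH = 0.003274 x 56.11 = 0.1837 g.
% purity = 0.1837 / 0.3381 x 100 = 54.3%.

54.3%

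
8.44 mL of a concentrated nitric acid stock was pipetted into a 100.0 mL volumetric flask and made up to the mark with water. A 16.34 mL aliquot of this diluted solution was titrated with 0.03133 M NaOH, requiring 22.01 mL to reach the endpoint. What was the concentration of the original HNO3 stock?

n(NaOH) = 0.03133 x 0.02201 = 0.0006896 mol.
n(HNO3) in the aliquot = 0.0006896 mol.
[diluted HNO3] = 0.0006896 / 0.01634 = 0.04220 M.
Dilution factor = 100.0/8.440 = 11.85, so [stock] = 0.04220 x 11.85 = 0.500 M.

0.500 M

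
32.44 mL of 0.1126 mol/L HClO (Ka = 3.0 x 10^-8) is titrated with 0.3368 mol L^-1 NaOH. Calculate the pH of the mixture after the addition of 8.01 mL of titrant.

Initial n(HClO) = 0.1126 x 0.03244 = 0.003653 mol.
n(NaOH) added = 0.3368 x 0.008010 = 0.002698 mol, converting that many moles of HClO to ClO-.
Remaining n(HClO) = 0.0009550 mol; n(ClO-) = 0.002698 mol.
By Henderson-Hasselbalch, pH = pKa + log([A^-]/[HA]) = 7.52 + log(0.002698/0.0009550) = 7.52 + (+0.45) = 7.97.

7.97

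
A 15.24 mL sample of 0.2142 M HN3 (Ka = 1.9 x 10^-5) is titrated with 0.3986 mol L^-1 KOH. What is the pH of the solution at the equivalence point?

8.93

n(HN3) = 0.2142 x 0.01524 = 0.003264 mol; V(KOH) at equivalence = 0.003264/0.3986 = 0.008190 L.
At equivalence all the acid is converted to N3-; total volume = 0.01524 + 0.008190 = 0.02343 L, so [N3-] = 0.003264/0.02343 = 0.1393 M.
Kb = Kw/Ka = 1.0e-14 / 1.9 x 10^-5 = 5.26e-10.
[OH^-] = sqrt(Kb x [N3-]) = sqrt(5.26e-10 x 0.1393) = 8.56e-6 M.
pOH = 5.07, so pH = 14.00 - 5.07 = 8.93.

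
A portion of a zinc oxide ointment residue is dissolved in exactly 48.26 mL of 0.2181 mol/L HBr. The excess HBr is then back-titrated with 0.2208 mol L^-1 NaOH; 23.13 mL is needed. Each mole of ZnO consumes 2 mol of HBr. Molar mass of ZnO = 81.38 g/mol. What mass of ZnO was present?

Total n(HBr) added = 0.2181 x 0.04826 = 0.01053 mol.
n(NaOH) used = 0.2208 x 0.02313 = 0.005107 mol, which equals the excess n(HBr).
So n(HBr) consumed by the sample = 0.01053 - 0.005107 = 0.005418 mol.
n(ZnO) = 0.005418 / 2 = 0.002709 mol.
mass = 0.002709 mol x 81.38 g/mol = 0.220 g.

0.220 g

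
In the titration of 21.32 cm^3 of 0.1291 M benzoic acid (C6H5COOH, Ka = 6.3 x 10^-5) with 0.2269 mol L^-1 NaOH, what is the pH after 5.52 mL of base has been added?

4.12

Initial n(C6H5COOH) = 0.1291 x 0.02132 = 0.002752 mol.
n(NaOH) added = 0.2269 x 0.005520 = 0.001252 mol, converting that many moles of C6H5COOH to C6H5COO-.
Remaining n(C6H5COOH) = 0.001500 mol; n(C6H5COO-) = 0.001252 mol.
By Henderson-Hasselbalch, pH = pKa + log([A^-]/[HA]) = 4.20 + log(0.001252/0.001500) = 4.20 + (-0.08) = 4.12.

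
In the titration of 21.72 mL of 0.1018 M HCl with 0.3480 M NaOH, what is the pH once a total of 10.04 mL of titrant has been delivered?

n(acid) = 0.1018 x 0.02172 = 0.002211 mol; n(NaOH) added = 0.3480 x 0.01004 = 0.003494 mol.
Base is in excess by 0.003494 - 0.002211 = 0.001283 mol in a total volume of 0.03176 L.
[OH^-] = 0.001283/0.03176 = 0.04039 M, so pOH = 1.39 and pH = 14.00 - 1.39 = 12.61.

12.61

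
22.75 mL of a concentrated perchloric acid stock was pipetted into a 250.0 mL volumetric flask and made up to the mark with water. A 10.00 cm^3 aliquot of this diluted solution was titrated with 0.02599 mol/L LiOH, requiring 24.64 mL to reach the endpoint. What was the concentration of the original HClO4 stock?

0.704 M

n(LiOH) = 0.02599 x 0.02464 = 0.0006404 mol.
n(HClO4) in the aliquot = 0.0006404 mol.
[diluted HClO4] = 0.0006404 / 0.01000 = 0.06404 M.
Dilution factor = 250.0/22.75 = 10.99, so [stock] = 0.06404 x 10.99 = 0.704 M.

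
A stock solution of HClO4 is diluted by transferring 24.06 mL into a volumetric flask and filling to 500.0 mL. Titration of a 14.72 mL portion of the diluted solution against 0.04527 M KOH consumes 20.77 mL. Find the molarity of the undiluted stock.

1.33 M

n(KOH) = 0.04527 x 0.02077 = 0.0009403 mol.
n(HClO4) in the aliquot = 0.0009403 mol.
[diluted HClO4] = 0.0009403 / 0.01472 = 0.06388 M.
Dilution factor = 500.0/24.06 = 20.78, so [stock] = 0.06388 x 20.78 = 1.33 M.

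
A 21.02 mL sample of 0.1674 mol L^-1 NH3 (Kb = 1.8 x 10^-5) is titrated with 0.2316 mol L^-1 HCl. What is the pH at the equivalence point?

n(NH3) = 0.1674 x 0.02102 = 0.003519 mol; V(HCl) at equivalence = 0.003519/0.2316 = 0.01519 L.
At equivalence the base is fully converted to NH4+; total volume = 0.03621 L, so [NH4+] = 0.003519/0.03621 = 0.09717 M.
Ka(NH4+) = Kw/Kb = 1.0e-14 / 1.8 x 10^-5 = 5.56e-10.
[H^+] = sqrt(Ka x [NH4+]) = sqrt(5.56e-10 x 0.09717) = 7.35e-6 M.
pH = -log(7.35e-6) = 5.13.

5.13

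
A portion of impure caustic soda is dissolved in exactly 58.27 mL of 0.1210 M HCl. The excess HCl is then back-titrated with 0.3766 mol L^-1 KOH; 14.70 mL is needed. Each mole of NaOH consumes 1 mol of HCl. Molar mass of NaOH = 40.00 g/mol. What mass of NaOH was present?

Total n(HCl) added = 0.1210 x 0.05827 = 0.007051 mol.
n(KOH) used = 0.3766 x 0.01470 = 0.005536 mol, which equals the excess n(HCl).
So n(HCl) consumed by the sample = 0.007051 - 0.005536 = 0.001515 mol.
n(NaOH) = 0.001515 / 1 = 0.001515 mol.
mass = 0.001515 mol x 40.00 g/mol = 0.0606 g.

0.0606 g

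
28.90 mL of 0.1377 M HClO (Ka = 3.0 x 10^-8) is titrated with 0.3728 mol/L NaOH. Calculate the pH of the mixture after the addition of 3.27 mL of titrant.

Initial n(HClO) = 0.1377 x 0.02890 = 0.003980 mol.
n(NaOH) added = 0.3728 x 0.003270 = 0.001219 mol, converting that many moles of HClO to ClO-.
Remaining n(HClO) = 0.002760 mol; n(ClO-) = 0.001219 mol.
By Henderson-Hasselbalch, pH = pKa + log([A^-]/[HA]) = 7.52 + log(0.001219/0.002760) = 7.52 + (-0.35) = 7.17.

7.17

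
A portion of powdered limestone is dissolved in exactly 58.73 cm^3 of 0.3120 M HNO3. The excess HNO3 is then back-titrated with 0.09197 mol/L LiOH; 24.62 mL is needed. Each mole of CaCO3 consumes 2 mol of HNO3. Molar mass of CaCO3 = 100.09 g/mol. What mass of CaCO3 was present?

Total n(HNO3) added = 0.3120 x 0.05873 = 0.01832 mol.
n(LiOH) used = 0.09197 x 0.02462 = 0.002264 mol, which equals the excess n(HNO3).
So n(HNO3) consumed by the sample = 0.01832 - 0.002264 = 0.01606 mol.
n(CaCO3) = 0.01606 / 2 = 0.008030 mol.
mass = 0.008030 mol x 100.09 g/mol = 0.804 g.

0.804 g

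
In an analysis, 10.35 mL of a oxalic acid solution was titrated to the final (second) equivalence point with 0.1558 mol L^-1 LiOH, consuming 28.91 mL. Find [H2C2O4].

0.218 M

n(LiOH) = 0.1558 x 0.02891 = 0.004504 mol.
At the final (second) equivalence point, 2 mol OH^- react per mol H2C2O4, so n(H2C2O4) = 0.004504 / 2 = 0.002252 mol.
[H2C2O4] = 0.002252 / 0.01035 L = 0.218 M.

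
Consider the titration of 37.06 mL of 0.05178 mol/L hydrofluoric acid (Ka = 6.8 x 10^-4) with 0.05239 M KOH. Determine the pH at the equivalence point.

7.79

n(HF) = 0.05178 x 0.03706 = 0.001919 mol; V(KOH) at equivalence = 0.001919/0.05239 = 0.03663 L.
At equivalence all the acid is converted to F-; total volume = 0.03706 + 0.03663 = 0.07369 L, so [F-] = 0.001919/0.07369 = 0.02604 M.
Kb = Kw/Ka = 1.0e-14 / 6.8 x 10^-4 = 1.47e-11.
[OH^-] = sqrt(Kb x [F-]) = sqrt(1.47e-11 x 0.02604) = 6.19e-7 M.
pOH = 6.21, so pH = 14.00 - 6.21 = 7.79.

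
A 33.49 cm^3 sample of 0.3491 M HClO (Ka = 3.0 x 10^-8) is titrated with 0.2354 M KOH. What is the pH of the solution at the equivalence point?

n(HClO) = 0.3491 x 0.03349 = 0.01169 mol; V(KOH) at equivalence = 0.01169/0.2354 = 0.04967 L.
At equivalence all the acid is converted to ClO-; total volume = 0.03349 + 0.04967 = 0.08316 L, so [ClO-] = 0.01169/0.08316 = 0.1406 M.
Kb = Kw/Ka = 1.0e-14 / 3.0 x 10^-8 = 3.33e-7.
[OH^-] = sqrt(Kb x [ClO-]) = sqrt(3.33e-7 x 0.1406) = 0.000216 M.
pOH = 3.66, so pH = 14.00 - 3.66 = 10.34.

10.34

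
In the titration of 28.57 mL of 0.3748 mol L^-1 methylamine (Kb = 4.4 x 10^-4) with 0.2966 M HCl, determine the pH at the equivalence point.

5.71

n(CH3NH2) = 0.3748 x 0.02857 = 0.01071 mol; V(HCl) at equivalence = 0.01071/0.2966 = 0.03610 L.
At equivalence the base is fully converted to CH3NH3+; total volume = 0.06467 L, so [CH3NH3+] = 0.01071/0.06467 = 0.1656 M.
Ka(CH3NH3+) = Kw/Kb = 1.0e-14 / 4.4 x 10^-4 = 2.27e-11.
[H^+] = sqrt(Ka x [CH3NH3+]) = sqrt(2.27e-11 x 0.1656) = 1.94e-6 M.
pH = -log(1.94e-6) = 5.71.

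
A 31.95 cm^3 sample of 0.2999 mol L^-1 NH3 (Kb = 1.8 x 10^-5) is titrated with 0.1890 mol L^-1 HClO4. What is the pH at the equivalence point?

n(NH3) = 0.2999 x 0.03195 = 0.009582 mol; V(HClO4) at equivalence = 0.009582/0.1890 = 0.05070 L.
At equivalence the base is fully converted to NH4+; total volume = 0.08265 L, so [NH4+] = 0.009582/0.08265 = 0.1159 M.
Ka(NH4+) = Kw/Kb = 1.0e-14 / 1.8 x 10^-5 = 5.56e-10.
[H^+] = sqrt(Ka x [NH4+]) = sqrt(5.56e-10 x 0.1159) = 8.03e-6 M.
pH = -log(8.03e-6) = 5.10.

5.10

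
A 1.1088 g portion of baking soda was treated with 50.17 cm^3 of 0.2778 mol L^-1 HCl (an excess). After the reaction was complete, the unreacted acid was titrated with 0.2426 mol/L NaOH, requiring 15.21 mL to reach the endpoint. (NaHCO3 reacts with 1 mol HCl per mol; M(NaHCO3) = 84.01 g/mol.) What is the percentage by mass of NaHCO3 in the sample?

77.6%

Total n(HCl) added = 0.2778 x 0.05017 = 0.01394 mol.
n(NaOH) used = 0.2426 x 0.01521 = 0.003690 mol, which equals the excess n(HCl).
So n(HCl) consumed by the sample = 0.01394 - 0.003690 = 0.01025 mol.
n(NaHCO3) = 0.01025 / 1 = 0.01025 mol.
mass NaHCO3 = 0.01025 x 84.01 = 0.8609 g, so %NaHCO3 = 0.8609/1.1088 x 100 = 77.6%.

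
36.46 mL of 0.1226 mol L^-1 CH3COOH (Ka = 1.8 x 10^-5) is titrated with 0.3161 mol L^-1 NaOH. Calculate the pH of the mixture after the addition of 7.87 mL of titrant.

4.84

Initial n(CH3COOH) = 0.1226 x 0.03646 = 0.004470 mol.
n(NaOH) added = 0.3161 x 0.007870 = 0.002488 mol, converting that many moles of CH3COOH to CH3COO-.
Remaining n(CH3COOH) = 0.001982 mol; n(CH3COO-) = 0.002488 mol.
By Henderson-Hasselbalch, pH = pKa + log([A^-]/[HA]) = 4.74 + log(0.002488/0.001982) = 4.74 + (+0.10) = 4.84.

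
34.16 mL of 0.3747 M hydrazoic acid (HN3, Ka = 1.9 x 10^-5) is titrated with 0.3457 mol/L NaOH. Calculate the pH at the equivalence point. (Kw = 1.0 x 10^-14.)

8.99

n(HN3) = 0.3747 x 0.03416 = 0.01280 mol; V(NaOH) at equivalence = 0.01280/0.3457 = 0.03703 L.
At equivalence all the acid is converted to N3-; total volume = 0.03416 + 0.03703 = 0.07119 L, so [N3-] = 0.01280/0.07119 = 0.1798 M.
Kb = Kw/Ka = 1.0e-14 / 1.9 x 10^-5 = 5.26e-10.
[OH^-] = sqrt(Kb x [N3-]) = sqrt(5.26e-10 x 0.1798) = 9.73e-6 M.
pOH = 5.01, so pH = 14.00 - 5.01 = 8.99.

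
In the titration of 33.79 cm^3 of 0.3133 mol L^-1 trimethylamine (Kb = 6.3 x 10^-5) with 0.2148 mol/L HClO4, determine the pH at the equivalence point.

n((CH3)3N) = 0.3133 x 0.03379 = 0.01059 mol; V(HClO4) at equivalence = 0.01059/0.2148 = 0.04928 L.
At equivalence the base is fully converted to (CH3)3NH+; total volume = 0.08307 L, so [(CH3)3NH+] = 0.01059/0.08307 = 0.1274 M.
Ka((CH3)3NH+) = Kw/Kb = 1.0e-14 / 6.3 x 10^-5 = 1.59e-10.
[H^+] = sqrt(Ka x [(CH3)3NH+]) = sqrt(1.59e-10 x 0.1274) = 4.50e-6 M.
pH = -log(4.50e-6) = 5.35.

5.35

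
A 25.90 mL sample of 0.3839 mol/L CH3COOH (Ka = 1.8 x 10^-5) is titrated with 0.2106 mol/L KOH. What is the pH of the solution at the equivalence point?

8.94

n(CH3COOH) = 0.3839 x 0.02590 = 0.009943 mol; V(KOH) at equivalence = 0.009943/0.2106 = 0.04721 L.
At equivalence all the acid is converted to CH3COO-; total volume = 0.02590 + 0.04721 = 0.07311 L, so [CH3COO-] = 0.009943/0.07311 = 0.1360 M.
Kb = Kw/Ka = 1.0e-14 / 1.8 x 10^-5 = 5.56e-10.
[OH^-] = sqrt(Kb x [CH3COO-]) = sqrt(5.56e-10 x 0.1360) = 8.69e-6 M.
pOH = 5.06, so pH = 14.00 - 5.06 = 8.94.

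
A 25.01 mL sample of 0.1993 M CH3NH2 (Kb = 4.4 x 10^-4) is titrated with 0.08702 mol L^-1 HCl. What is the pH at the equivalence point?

5.93

n(CH3NH2) = 0.1993 x 0.02501 = 0.004984 mol; V(HCl) at equivalence = 0.004984/0.08702 = 0.05728 L.
At equivalence the base is fully converted to CH3NH3+; total volume = 0.08229 L, so [CH3NH3+] = 0.004984/0.08229 = 0.06057 M.
Ka(CH3NH3+) = Kw/Kb = 1.0e-14 / 4.4 x 10^-4 = 2.27e-11.
[H^+] = sqrt(Ka x [CH3NH3+]) = sqrt(2.27e-11 x 0.06057) = 1.17e-6 M.
pH = -log(1.17e-6) = 5.93.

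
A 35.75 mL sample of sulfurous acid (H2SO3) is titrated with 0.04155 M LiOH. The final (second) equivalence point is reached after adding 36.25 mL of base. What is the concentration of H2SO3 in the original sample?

0.0211 M

n(LiOH) = 0.04155 x 0.03625 = 0.001506 mol.
At the final (second) equivalence point, 2 mol OH^- react per mol H2SO3, so n(H2SO3) = 0.001506 / 2 = 0.0007531 mol.
[H2SO3] = 0.0007531 / 0.03575 L = 0.0211 M.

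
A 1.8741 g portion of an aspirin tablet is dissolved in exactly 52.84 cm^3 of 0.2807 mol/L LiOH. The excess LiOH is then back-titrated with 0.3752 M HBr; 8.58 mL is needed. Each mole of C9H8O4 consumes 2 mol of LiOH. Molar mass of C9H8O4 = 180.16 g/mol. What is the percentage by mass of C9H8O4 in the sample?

Total n(LiOH) added = 0.2807 x 0.05284 = 0.01483 mol.
n(HBr) used = 0.3752 x 0.008580 = 0.003219 mol, which equals the excess n(LiOH).
So n(LiOH) consumed by the sample = 0.01483 - 0.003219 = 0.01161 mol.
n(C9H8O4) = 0.01161 / 2 = 0.005806 mol.
mass C9H8O4 = 0.005806 x 180.16 = 1.046 g, so %C9H8O4 = 1.046/1.8741 x 100 = 55.8%.

55.8%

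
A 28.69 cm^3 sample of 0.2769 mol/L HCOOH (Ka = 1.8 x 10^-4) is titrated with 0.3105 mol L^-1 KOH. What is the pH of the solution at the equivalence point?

8.46

n(HCOOH) = 0.2769 x 0.02869 = 0.007944 mol; V(KOH) at equivalence = 0.007944/0.3105 = 0.02559 L.
At equivalence all the acid is converted to HCOO-; total volume = 0.02869 + 0.02559 = 0.05428 L, so [HCOO-] = 0.007944/0.05428 = 0.1464 M.
Kb = Kw/Ka = 1.0e-14 / 1.8 x 10^-4 = 5.56e-11.
[OH^-] = sqrt(Kb x [HCOO-]) = sqrt(5.56e-11 x 0.1464) = 2.85e-6 M.
pOH = 5.54, so pH = 14.00 - 5.54 = 8.46.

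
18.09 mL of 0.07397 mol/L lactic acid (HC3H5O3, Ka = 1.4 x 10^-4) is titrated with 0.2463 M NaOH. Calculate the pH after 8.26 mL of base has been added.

n(acid) = 0.07397 x 0.01809 = 0.001338 mol; n(NaOH) added = 0.2463 x 0.008260 = 0.002034 mol.
Base is in excess by 0.002034 - 0.001338 = 0.0006963 mol in a total volume of 0.02635 L.
[OH^-] = 0.0006963/0.02635 = 0.02643 M, so pOH = 1.58 and pH = 14.00 - 1.58 = 12.42.

12.42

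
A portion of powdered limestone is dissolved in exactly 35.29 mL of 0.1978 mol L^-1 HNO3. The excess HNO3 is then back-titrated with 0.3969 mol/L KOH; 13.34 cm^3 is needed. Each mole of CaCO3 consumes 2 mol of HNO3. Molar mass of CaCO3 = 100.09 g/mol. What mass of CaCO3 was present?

0.0844 g

Total n(HNO3) added = 0.1978 x 0.03529 = 0.006980 mol.
n(KOH) used = 0.3969 x 0.01334 = 0.005295 mol, which equals the excess n(HNO3).
So n(HNO3) consumed by the sample = 0.006980 - 0.005295 = 0.001686 mol.
n(CaCO3) = 0.001686 / 2 = 0.0008429 mol.
mass = 0.0008429 mol x 100.09 g/mol = 0.0844 g.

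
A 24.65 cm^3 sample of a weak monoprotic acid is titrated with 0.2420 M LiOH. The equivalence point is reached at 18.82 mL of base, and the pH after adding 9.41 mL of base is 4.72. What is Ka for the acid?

1.9 x 10^-5

9.41 mL is half of the equivalence volume, so this is the half-equivalence point where [HA] = [A^-].
At half-equivalence pH = pKa, so pKa = 4.72.
Ka = 10^(-4.72) = 1.9 x 10^-5.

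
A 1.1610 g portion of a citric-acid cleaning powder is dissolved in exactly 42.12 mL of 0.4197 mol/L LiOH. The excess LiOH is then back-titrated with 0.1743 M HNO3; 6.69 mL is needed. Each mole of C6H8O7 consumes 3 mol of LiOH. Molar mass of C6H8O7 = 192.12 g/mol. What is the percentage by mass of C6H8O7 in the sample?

91.1%

Total n(LiOH) added = 0.4197 x 0.04212 = 0.01768 mol.
n(HNO3) used = 0.1743 x 0.006690 = 0.001166 mol, which equals the excess n(LiOH).
So n(LiOH) consumed by the sample = 0.01768 - 0.001166 = 0.01651 mol.
n(C6H8O7) = 0.01651 / 3 = 0.005504 mol.
mass C6H8O7 = 0.005504 x 192.12 = 1.057 g, so %C6H8O7 = 1.057/1.1610 x 100 = 91.1%.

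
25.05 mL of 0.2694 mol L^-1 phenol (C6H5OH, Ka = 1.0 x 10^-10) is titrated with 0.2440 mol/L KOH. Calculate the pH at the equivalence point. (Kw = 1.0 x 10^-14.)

11.55

n(C6H5OH) = 0.2694 x 0.02505 = 0.006748 mol; V(KOH) at equivalence = 0.006748/0.2440 = 0.02766 L.
At equivalence all the acid is converted to C6H5O-; total volume = 0.02505 + 0.02766 = 0.05271 L, so [C6H5O-] = 0.006748/0.05271 = 0.1280 M.
Kb = Kw/Ka = 1.0e-14 / 1.0 x 10^-10 = 0.000100.
[OH^-] = sqrt(Kb x [C6H5O-]) = sqrt(0.000100 x 0.1280) = 0.00358 M.
pOH = 2.45, so pH = 14.00 - 2.45 = 11.55.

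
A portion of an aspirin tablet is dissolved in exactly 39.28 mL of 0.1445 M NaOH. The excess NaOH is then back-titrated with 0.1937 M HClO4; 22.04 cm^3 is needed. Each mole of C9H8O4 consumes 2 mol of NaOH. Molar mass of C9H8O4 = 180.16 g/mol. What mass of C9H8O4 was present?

Total n(NaOH) added = 0.1445 x 0.03928 = 0.005676 mol.
n(HClO4) used = 0.1937 x 0.02204 = 0.004269 mol, which equals the excess n(NaOH).
So n(NaOH) consumed by the sample = 0.005676 - 0.004269 = 0.001407 mol.
n(C9H8O4) = 0.001407 / 2 = 0.0007034 mol.
mass = 0.0007034 mol x 180.16 g/mol = 0.127 g.

0.127 g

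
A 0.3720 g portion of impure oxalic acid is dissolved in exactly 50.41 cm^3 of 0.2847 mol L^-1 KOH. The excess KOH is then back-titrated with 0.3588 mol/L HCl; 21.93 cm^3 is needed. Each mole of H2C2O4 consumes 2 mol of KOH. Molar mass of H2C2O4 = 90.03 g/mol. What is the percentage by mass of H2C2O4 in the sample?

Total n(KOH) added = 0.2847 x 0.05041 = 0.01435 mol.
n(HCl) used = 0.3588 x 0.02193 = 0.007868 mol, which equals the excess n(KOH).
So n(KOH) consumed by the sample = 0.01435 - 0.007868 = 0.006483 mol.
n(H2C2O4) = 0.006483 / 2 = 0.003242 mol.
mass H2C2O4 = 0.003242 x 90.03 = 0.2918 g, so %H2C2O4 = 0.2918/0.3720 x 100 = 78.5%.

78.5%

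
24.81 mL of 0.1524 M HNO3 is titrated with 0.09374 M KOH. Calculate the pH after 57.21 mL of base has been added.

12.29

n(acid) = 0.1524 x 0.02481 = 0.003781 mol; n(KOH) added = 0.09374 x 0.05721 = 0.005363 mol.
Base is in excess by 0.005363 - 0.003781 = 0.001582 mol in a total volume of 0.08202 L.
[OH^-] = 0.001582/0.08202 = 0.01929 M, so pOH = 1.71 and pH = 14.00 - 1.71 = 12.29.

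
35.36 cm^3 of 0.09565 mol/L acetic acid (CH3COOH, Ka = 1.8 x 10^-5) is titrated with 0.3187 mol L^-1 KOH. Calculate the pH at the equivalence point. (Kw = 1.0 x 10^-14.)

n(CH3COOH) = 0.09565 x 0.03536 = 0.003382 mol; V(KOH) at equivalence = 0.003382/0.3187 = 0.01061 L.
At equivalence all the acid is converted to CH3COO-; total volume = 0.03536 + 0.01061 = 0.04597 L, so [CH3COO-] = 0.003382/0.04597 = 0.07357 M.
Kb = Kw/Ka = 1.0e-14 / 1.8 x 10^-5 = 5.56e-10.
[OH^-] = sqrt(Kb x [CH3COO-]) = sqrt(5.56e-10 x 0.07357) = 6.39e-6 M.
pOH = 5.19, so pH = 14.00 - 5.19 = 8.81.

8.81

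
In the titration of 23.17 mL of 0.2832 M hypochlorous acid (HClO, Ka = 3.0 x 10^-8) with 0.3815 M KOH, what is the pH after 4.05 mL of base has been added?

7.01

Initial n(HClO) = 0.2832 x 0.02317 = 0.006562 mol.
n(KOH) added = 0.3815 x 0.004050 = 0.001545 mol, converting that many moles of HClO to ClO-.
Remaining n(HClO) = 0.005017 mol; n(ClO-) = 0.001545 mol.
By Henderson-Hasselbalch, pH = pKa + log([A^-]/[HA]) = 7.52 + log(0.001545/0.005017) = 7.52 + (-0.51) = 7.01.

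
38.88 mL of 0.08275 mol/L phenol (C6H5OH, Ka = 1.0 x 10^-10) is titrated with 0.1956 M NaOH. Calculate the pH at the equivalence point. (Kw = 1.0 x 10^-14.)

11.38

n(C6H5OH) = 0.08275 x 0.03888 = 0.003217 mol; V(NaOH) at equivalence = 0.003217/0.1956 = 0.01645 L.
At equivalence all the acid is converted to C6H5O-; total volume = 0.03888 + 0.01645 = 0.05533 L, so [C6H5O-] = 0.003217/0.05533 = 0.05815 M.
Kb = Kw/Ka = 1.0e-14 / 1.0 x 10^-10 = 0.000100.
[OH^-] = sqrt(Kb x [C6H5O-]) = sqrt(0.000100 x 0.05815) = 0.00241 M.
pOH = 2.62, so pH = 14.00 - 2.62 = 11.38.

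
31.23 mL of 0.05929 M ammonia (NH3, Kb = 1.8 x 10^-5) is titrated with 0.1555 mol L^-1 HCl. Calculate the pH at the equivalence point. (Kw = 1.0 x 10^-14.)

n(NH3) = 0.05929 x 0.03123 = 0.001852 mol; V(HCl) at equivalence = 0.001852/0.1555 = 0.01191 L.
At equivalence the base is fully converted to NH4+; total volume = 0.04314 L, so [NH4+] = 0.001852/0.04314 = 0.04292 M.
Ka(NH4+) = Kw/Kb = 1.0e-14 / 1.8 x 10^-5 = 5.56e-10.
[H^+] = sqrt(Ka x [NH4+]) = sqrt(5.56e-10 x 0.04292) = 4.88e-6 M.
pH = -log(4.88e-6) = 5.31.

5.31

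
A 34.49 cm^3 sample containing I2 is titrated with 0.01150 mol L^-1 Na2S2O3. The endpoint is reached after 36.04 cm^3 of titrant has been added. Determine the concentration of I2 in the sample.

n(Na2S2O3) = 0.01150 x 0.03604 = 0.0004145 mol.
From the balanced equation, 2 mol Na2S2O3 reacts with 1 mol I2, so n(I2) = 0.0004145 x 1/2 = 0.0002072 mol.
[I2] = 0.0002072 / 0.03449 L = 0.00601 M.

0.00601 M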